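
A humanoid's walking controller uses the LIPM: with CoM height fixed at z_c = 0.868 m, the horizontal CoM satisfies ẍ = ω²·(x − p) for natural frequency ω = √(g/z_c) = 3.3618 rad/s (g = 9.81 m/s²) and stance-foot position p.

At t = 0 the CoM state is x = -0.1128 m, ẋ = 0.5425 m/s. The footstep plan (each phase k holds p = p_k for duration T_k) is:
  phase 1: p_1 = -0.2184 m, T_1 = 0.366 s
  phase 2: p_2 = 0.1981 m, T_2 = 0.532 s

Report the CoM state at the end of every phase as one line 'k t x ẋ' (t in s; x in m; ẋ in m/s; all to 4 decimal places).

phase 1: p=-0.2184, T=0.366, ωT=1.230419, cosh=1.857416, sinh=1.565246; start (x,ẋ)=(-0.112800, 0.542500) → end (x,ẋ)=(0.230330, 1.563320)
phase 2: p=0.1981, T=0.532, ωT=1.788478, cosh=3.073778, sinh=2.906563; start (x,ẋ)=(0.230330, 1.563320) → end (x,ẋ)=(1.648792, 5.120227)

1 0.3660 0.2303 1.5633
2 0.8980 1.6488 5.1202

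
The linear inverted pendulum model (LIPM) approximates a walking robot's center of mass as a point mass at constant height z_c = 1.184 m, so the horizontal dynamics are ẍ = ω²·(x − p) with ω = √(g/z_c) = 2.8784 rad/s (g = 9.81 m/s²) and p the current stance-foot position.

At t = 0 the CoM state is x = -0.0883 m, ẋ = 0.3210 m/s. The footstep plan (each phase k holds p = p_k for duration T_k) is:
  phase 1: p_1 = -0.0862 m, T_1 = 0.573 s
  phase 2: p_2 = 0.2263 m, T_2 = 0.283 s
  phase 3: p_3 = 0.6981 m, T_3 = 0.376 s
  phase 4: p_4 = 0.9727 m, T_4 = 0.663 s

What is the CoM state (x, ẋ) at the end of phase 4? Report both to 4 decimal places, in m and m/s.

x = 1.0882, ẋ = 0.5393

phase 1: p=-0.0862, T=0.573, ωT=1.649323, cosh=2.697818, sinh=2.505639; start (x,ẋ)=(-0.088300, 0.321000) → end (x,ẋ)=(0.187564, 0.850854)
phase 2: p=0.2263, T=0.283, ωT=0.814587, cosh=1.350533, sinh=0.907711; start (x,ẋ)=(0.187564, 0.850854) → end (x,ẋ)=(0.442305, 1.047899)
phase 3: p=0.6981, T=0.376, ωT=1.082278, cosh=1.645110, sinh=1.306287; start (x,ẋ)=(0.442305, 1.047899) → end (x,ẋ)=(0.752851, 0.762114)
phase 4: p=0.9727, T=0.663, ωT=1.908379, cosh=3.445236, sinh=3.296916; start (x,ẋ)=(0.752851, 0.762114) → end (x,ẋ)=(1.088192, 0.539328)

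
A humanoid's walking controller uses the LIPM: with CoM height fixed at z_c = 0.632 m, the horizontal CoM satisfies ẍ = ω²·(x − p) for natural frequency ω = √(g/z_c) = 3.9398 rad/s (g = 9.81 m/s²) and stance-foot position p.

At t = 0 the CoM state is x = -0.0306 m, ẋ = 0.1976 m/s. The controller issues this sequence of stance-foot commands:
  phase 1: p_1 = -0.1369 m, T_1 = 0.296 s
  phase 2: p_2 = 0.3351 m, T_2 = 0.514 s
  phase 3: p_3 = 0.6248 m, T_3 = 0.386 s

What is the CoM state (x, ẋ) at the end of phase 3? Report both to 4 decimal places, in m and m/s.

phase 1: p=-0.1369, T=0.296, ωT=1.166181, cosh=1.760633, sinh=1.449078; start (x,ẋ)=(-0.030600, 0.197600) → end (x,ẋ)=(0.122934, 0.954776)
phase 2: p=0.3351, T=0.514, ωT=2.025057, cosh=3.854265, sinh=3.722279; start (x,ẋ)=(0.122934, 0.954776) → end (x,ẋ)=(0.419416, 0.568531)
phase 3: p=0.6248, T=0.386, ωT=1.520763, cosh=2.397130, sinh=2.178585; start (x,ẋ)=(0.419416, 0.568531) → end (x,ẋ)=(0.446847, -0.400009)

x = 0.4468, ẋ = -0.4000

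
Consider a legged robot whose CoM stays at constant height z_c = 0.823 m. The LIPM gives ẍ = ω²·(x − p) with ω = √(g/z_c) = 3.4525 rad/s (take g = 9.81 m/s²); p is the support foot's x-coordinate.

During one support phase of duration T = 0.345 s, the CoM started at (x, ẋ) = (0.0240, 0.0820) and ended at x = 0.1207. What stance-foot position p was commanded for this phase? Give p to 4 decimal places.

p = -0.0528

ωT = 3.4525·0.345 = 1.191113; cosh(ωT) = 1.797312, sinh(ωT) = 1.493429
x(T) = p + (x₀−p)·cosh(ωT) + (ẋ₀/ω)·sinh(ωT) ⇒ p·(1 − cosh) = x(T) − x₀·cosh − (ẋ₀/ω)·sinh
numerator   = 0.1207 − (0.0240)·1.797312 − (0.0820/3.4525)·1.493429 = 0.042094
denominator = 1 − 1.797312 = -0.797312
p = 0.042094 / -0.797312 = -0.0528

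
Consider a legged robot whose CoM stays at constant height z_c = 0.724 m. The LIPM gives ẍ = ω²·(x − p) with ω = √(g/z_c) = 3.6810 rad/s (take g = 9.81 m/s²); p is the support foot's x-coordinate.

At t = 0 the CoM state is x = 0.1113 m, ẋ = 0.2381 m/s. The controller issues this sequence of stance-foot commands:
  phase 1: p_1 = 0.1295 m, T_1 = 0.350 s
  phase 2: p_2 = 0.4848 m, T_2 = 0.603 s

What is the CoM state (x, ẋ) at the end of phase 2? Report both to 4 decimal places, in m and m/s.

x = -0.3950, ẋ = -3.0873

phase 1: p=0.1295, T=0.350, ωT=1.288350, cosh=1.951261, sinh=1.675536; start (x,ẋ)=(0.111300, 0.238100) → end (x,ẋ)=(0.202367, 0.352344)
phase 2: p=0.4848, T=0.603, ωT=2.219643, cosh=4.656346, sinh=4.547698; start (x,ẋ)=(0.202367, 0.352344) → end (x,ẋ)=(-0.395003, -3.087321)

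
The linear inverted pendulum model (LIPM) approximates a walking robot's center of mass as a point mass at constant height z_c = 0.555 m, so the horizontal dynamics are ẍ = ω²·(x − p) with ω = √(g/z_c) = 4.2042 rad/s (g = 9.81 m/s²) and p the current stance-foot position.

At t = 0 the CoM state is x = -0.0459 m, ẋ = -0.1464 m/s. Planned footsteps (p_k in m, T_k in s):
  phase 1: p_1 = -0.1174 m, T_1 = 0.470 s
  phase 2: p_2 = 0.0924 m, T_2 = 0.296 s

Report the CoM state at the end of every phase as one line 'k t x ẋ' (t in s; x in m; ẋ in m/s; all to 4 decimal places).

phase 1: p=-0.1174, T=0.470, ωT=1.975974, cosh=3.676134, sinh=3.537508; start (x,ẋ)=(-0.045900, -0.146400) → end (x,ẋ)=(0.022259, 0.525190)
phase 2: p=0.0924, T=0.296, ωT=1.244443, cosh=1.879551, sinh=1.591450; start (x,ẋ)=(0.022259, 0.525190) → end (x,ẋ)=(0.159371, 0.517826)

1 0.4700 0.0223 0.5252
2 0.7660 0.1594 0.5178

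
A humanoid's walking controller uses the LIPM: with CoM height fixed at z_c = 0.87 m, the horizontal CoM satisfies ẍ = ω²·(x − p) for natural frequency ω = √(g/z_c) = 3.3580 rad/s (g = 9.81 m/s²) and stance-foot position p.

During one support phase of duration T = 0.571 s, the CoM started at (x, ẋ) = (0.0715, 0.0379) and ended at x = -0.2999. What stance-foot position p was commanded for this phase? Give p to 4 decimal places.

p = 0.2367

ωT = 3.3580·0.571 = 1.917418; cosh(ωT) = 3.475178, sinh(ωT) = 3.328192
x(T) = p + (x₀−p)·cosh(ωT) + (ẋ₀/ω)·sinh(ωT) ⇒ p·(1 − cosh) = x(T) − x₀·cosh − (ẋ₀/ω)·sinh
numerator   = -0.2999 − (0.0715)·3.475178 − (0.0379/3.3580)·3.328192 = -0.585939
denominator = 1 − 3.475178 = -2.475178
p = -0.585939 / -2.475178 = 0.2367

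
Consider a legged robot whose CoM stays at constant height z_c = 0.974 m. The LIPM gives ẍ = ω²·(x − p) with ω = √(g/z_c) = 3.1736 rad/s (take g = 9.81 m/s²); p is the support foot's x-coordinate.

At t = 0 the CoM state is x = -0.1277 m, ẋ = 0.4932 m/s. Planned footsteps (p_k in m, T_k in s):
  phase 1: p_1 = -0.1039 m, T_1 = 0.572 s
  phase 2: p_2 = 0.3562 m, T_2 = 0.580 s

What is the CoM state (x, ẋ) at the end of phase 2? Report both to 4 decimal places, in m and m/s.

phase 1: p=-0.1039, T=0.572, ωT=1.815299, cosh=3.152852, sinh=2.990062; start (x,ẋ)=(-0.127700, 0.493200) → end (x,ẋ)=(0.285739, 1.329142)
phase 2: p=0.3562, T=0.580, ωT=1.840688, cosh=3.229790, sinh=3.071082; start (x,ẋ)=(0.285739, 1.329142) → end (x,ẋ)=(1.414832, 3.606110)

x = 1.4148, ẋ = 3.6061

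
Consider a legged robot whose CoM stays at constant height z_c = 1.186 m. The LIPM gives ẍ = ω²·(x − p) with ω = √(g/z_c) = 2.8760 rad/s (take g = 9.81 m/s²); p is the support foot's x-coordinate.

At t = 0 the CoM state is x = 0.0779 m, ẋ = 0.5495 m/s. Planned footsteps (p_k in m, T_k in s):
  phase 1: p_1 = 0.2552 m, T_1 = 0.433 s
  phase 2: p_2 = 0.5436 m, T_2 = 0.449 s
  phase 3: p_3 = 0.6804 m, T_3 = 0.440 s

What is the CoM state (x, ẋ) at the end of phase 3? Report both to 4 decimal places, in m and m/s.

x = -1.1477, ẋ = -5.0586

phase 1: p=0.2552, T=0.433, ωT=1.245308, cosh=1.880928, sinh=1.593076; start (x,ẋ)=(0.077900, 0.549500) → end (x,ẋ)=(0.226091, 0.221237)
phase 2: p=0.5436, T=0.449, ωT=1.291324, cosh=1.956253, sinh=1.681346; start (x,ẋ)=(0.226091, 0.221237) → end (x,ẋ)=(0.051810, -1.102536)
phase 3: p=0.6804, T=0.440, ωT=1.265440, cosh=1.913384, sinh=1.631268; start (x,ẋ)=(0.051810, -1.102536) → end (x,ẋ)=(-1.147693, -5.058624)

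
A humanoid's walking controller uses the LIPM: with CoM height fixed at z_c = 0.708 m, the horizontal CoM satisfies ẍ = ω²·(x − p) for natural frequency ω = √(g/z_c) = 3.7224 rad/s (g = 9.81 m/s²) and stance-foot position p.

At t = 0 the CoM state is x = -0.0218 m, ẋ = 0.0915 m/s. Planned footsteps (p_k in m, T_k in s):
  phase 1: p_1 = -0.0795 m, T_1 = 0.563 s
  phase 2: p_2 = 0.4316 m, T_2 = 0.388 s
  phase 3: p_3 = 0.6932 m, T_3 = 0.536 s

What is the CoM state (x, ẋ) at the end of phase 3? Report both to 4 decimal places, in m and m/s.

phase 1: p=-0.0795, T=0.563, ωT=2.095711, cosh=4.127102, sinh=4.004120; start (x,ẋ)=(-0.021800, 0.091500) → end (x,ẋ)=(0.257059, 1.237645)
phase 2: p=0.4316, T=0.388, ωT=1.444291, cosh=2.237380, sinh=2.001467; start (x,ẋ)=(0.257059, 1.237645) → end (x,ẋ)=(0.706544, 1.468703)
phase 3: p=0.6932, T=0.536, ωT=1.995206, cosh=3.744853, sinh=3.608868; start (x,ẋ)=(0.706544, 1.468703) → end (x,ẋ)=(2.167079, 5.679334)

x = 2.1671, ẋ = 5.6793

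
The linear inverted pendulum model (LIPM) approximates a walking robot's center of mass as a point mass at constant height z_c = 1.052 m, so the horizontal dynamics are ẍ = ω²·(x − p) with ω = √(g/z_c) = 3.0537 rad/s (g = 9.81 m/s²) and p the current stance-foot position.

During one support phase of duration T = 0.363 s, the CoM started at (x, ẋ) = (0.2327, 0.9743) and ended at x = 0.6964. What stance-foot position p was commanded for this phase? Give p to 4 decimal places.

ωT = 3.0537·0.363 = 1.108493; cosh(ωT) = 1.679923, sinh(ωT) = 1.349867
x(T) = p + (x₀−p)·cosh(ωT) + (ẋ₀/ω)·sinh(ωT) ⇒ p·(1 − cosh) = x(T) − x₀·cosh − (ẋ₀/ω)·sinh
numerator   = 0.6964 − (0.2327)·1.679923 − (0.9743/3.0537)·1.349867 = -0.125200
denominator = 1 − 1.679923 = -0.679923
p = -0.125200 / -0.679923 = 0.1841

p = 0.1841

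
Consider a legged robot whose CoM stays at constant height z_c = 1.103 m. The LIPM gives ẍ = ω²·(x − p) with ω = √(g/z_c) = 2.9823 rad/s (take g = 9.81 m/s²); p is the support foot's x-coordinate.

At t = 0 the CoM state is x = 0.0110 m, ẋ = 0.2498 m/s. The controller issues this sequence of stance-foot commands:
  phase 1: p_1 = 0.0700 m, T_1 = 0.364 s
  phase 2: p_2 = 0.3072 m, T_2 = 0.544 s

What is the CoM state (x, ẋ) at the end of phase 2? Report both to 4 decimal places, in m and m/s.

x = -0.1360, ẋ = -1.1537

phase 1: p=0.0700, T=0.364, ωT=1.085557, cosh=1.649401, sinh=1.311688; start (x,ẋ)=(0.011000, 0.249800) → end (x,ẋ)=(0.082553, 0.181222)
phase 2: p=0.3072, T=0.544, ωT=1.622371, cosh=2.631258, sinh=2.433828; start (x,ẋ)=(0.082553, 0.181222) → end (x,ẋ)=(-0.136010, -1.153735)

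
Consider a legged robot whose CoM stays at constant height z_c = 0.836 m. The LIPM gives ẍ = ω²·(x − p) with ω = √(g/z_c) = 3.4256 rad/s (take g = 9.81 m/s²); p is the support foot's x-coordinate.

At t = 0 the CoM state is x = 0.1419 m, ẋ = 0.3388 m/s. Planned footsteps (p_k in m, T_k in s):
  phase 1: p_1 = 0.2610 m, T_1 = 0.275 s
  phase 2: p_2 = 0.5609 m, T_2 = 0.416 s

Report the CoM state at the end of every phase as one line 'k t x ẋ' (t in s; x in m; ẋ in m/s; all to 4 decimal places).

1 0.2750 0.1926 0.0568
2 0.6910 -0.2166 -2.3463

phase 1: p=0.2610, T=0.275, ωT=0.942040, cosh=1.477520, sinh=1.087689; start (x,ẋ)=(0.141900, 0.338800) → end (x,ẋ)=(0.192602, 0.056819)
phase 2: p=0.5609, T=0.416, ωT=1.425050, cosh=2.199280, sinh=1.958784; start (x,ẋ)=(0.192602, 0.056819) → end (x,ẋ)=(-0.216600, -2.346320)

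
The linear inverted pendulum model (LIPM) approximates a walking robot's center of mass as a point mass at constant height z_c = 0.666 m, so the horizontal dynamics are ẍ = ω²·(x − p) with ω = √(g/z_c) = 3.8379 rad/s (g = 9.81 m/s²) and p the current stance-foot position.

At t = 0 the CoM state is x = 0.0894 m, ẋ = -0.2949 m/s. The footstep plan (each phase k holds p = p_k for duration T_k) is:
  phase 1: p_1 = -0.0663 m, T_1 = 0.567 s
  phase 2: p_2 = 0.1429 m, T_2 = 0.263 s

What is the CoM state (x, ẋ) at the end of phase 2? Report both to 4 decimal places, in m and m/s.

x = 0.7759, ẋ = 2.6853

phase 1: p=-0.0663, T=0.567, ωT=2.176089, cosh=4.462632, sinh=4.349147; start (x,ẋ)=(0.089400, -0.294900) → end (x,ẋ)=(0.294348, 1.282851)
phase 2: p=0.1429, T=0.263, ωT=1.009368, cosh=1.554157, sinh=1.189708; start (x,ẋ)=(0.294348, 1.282851) → end (x,ẋ)=(0.775944, 2.685261)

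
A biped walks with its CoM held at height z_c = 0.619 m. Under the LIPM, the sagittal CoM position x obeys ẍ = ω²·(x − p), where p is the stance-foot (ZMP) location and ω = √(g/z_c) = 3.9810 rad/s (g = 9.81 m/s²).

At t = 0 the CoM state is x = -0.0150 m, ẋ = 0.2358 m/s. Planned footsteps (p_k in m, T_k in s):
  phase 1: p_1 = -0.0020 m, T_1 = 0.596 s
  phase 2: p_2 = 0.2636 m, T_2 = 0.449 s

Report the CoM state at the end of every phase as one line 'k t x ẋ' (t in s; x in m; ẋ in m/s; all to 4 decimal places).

phase 1: p=-0.0020, T=0.596, ωT=2.372676, cosh=5.409644, sinh=5.316413; start (x,ẋ)=(-0.015000, 0.235800) → end (x,ẋ)=(0.242573, 1.000454)
phase 2: p=0.2636, T=0.449, ωT=1.787469, cosh=3.070848, sinh=2.903465; start (x,ẋ)=(0.242573, 1.000454) → end (x,ẋ)=(0.928690, 2.829196)

1 0.5960 0.2426 1.0005
2 1.0450 0.9287 2.8292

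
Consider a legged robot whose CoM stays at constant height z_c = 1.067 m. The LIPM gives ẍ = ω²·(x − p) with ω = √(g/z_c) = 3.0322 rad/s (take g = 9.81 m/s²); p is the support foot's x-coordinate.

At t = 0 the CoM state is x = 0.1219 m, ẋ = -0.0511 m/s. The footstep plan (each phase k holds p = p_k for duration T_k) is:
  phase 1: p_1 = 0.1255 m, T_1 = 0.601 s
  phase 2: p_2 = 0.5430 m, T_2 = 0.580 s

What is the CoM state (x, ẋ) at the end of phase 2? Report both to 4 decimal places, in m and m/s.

x = -1.0717, ẋ = -4.6793

phase 1: p=0.1255, T=0.601, ωT=1.822352, cosh=3.174019, sinh=3.012374; start (x,ẋ)=(0.121900, -0.051100) → end (x,ẋ)=(0.063308, -0.195075)
phase 2: p=0.5430, T=0.580, ωT=1.758676, cosh=2.988510, sinh=2.816237; start (x,ẋ)=(0.063308, -0.195075) → end (x,ẋ)=(-1.071747, -4.679266)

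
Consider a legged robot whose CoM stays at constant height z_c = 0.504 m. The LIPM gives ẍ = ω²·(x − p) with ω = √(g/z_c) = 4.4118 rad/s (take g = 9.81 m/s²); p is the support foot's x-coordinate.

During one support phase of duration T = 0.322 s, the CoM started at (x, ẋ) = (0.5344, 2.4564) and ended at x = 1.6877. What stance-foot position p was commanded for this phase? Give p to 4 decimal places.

ωT = 4.4118·0.322 = 1.420600; cosh(ωT) = 2.190585, sinh(ωT) = 1.949016
x(T) = p + (x₀−p)·cosh(ωT) + (ẋ₀/ω)·sinh(ωT) ⇒ p·(1 − cosh) = x(T) − x₀·cosh − (ẋ₀/ω)·sinh
numerator   = 1.6877 − (0.5344)·2.190585 − (2.4564/4.4118)·1.949016 = -0.568121
denominator = 1 − 2.190585 = -1.190585
p = -0.568121 / -1.190585 = 0.4772

p = 0.4772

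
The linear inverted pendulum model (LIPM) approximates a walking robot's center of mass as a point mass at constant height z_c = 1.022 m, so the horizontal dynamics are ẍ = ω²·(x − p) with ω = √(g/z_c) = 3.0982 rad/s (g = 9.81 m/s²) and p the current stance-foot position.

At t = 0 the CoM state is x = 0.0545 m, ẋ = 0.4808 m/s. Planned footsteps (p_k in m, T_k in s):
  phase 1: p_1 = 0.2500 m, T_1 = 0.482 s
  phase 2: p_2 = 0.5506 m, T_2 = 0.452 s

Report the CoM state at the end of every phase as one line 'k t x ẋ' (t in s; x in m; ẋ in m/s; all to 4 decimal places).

1 0.4820 0.1209 -0.1560
2 0.9340 -0.4699 -2.8721

phase 1: p=0.2500, T=0.482, ωT=1.493332, cosh=2.338265, sinh=2.113642; start (x,ẋ)=(0.054500, 0.480800) → end (x,ẋ)=(0.120879, -0.155991)
phase 2: p=0.5506, T=0.452, ωT=1.400386, cosh=2.151634, sinh=1.905133; start (x,ẋ)=(0.120879, -0.155991) → end (x,ẋ)=(-0.469925, -2.872058)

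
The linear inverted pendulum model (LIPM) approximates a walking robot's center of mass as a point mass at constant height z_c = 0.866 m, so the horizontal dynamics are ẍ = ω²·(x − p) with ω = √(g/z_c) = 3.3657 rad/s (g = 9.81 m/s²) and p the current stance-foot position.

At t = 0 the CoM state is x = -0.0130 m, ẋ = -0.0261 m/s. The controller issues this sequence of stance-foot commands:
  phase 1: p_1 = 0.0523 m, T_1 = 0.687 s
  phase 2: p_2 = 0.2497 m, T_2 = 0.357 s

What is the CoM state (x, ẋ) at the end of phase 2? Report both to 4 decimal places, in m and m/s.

phase 1: p=0.0523, T=0.687, ωT=2.312236, cosh=5.098007, sinh=4.998968; start (x,ẋ)=(-0.013000, -0.026100) → end (x,ẋ)=(-0.319365, -1.231732)
phase 2: p=0.2497, T=0.357, ωT=1.201555, cosh=1.813005, sinh=1.512279; start (x,ẋ)=(-0.319365, -1.231732) → end (x,ẋ)=(-1.335461, -5.129609)

x = -1.3355, ẋ = -5.1296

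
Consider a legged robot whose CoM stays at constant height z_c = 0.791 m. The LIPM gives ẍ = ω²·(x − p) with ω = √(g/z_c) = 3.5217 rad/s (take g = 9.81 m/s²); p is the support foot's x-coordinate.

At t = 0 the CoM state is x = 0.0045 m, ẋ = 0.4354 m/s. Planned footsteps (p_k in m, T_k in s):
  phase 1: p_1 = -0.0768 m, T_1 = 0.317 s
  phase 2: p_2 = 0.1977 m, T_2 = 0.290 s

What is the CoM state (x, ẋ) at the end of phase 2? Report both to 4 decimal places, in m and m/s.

phase 1: p=-0.0768, T=0.317, ωT=1.116379, cosh=1.690620, sinh=1.363156; start (x,ẋ)=(0.004500, 0.435400) → end (x,ẋ)=(0.229179, 1.126387)
phase 2: p=0.1977, T=0.290, ωT=1.021293, cosh=1.568456, sinh=1.208327; start (x,ẋ)=(0.229179, 1.126387) → end (x,ẋ)=(0.633547, 1.900643)

x = 0.6335, ẋ = 1.9006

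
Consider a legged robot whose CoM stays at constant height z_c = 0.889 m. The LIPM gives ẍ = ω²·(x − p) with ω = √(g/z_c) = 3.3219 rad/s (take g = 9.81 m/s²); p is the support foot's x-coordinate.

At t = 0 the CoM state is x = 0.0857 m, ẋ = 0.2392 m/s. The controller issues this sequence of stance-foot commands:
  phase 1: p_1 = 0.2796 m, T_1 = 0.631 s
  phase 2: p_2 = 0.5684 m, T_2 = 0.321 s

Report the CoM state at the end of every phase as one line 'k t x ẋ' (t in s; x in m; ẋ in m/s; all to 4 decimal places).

1 0.6310 -0.2325 -1.5926
2 0.9520 -1.3464 -5.9933

phase 1: p=0.2796, T=0.631, ωT=2.096119, cosh=4.128735, sinh=4.005802; start (x,ẋ)=(0.085700, 0.239200) → end (x,ẋ)=(-0.232516, -1.592610)
phase 2: p=0.5684, T=0.321, ωT=1.066330, cosh=1.624485, sinh=1.280215; start (x,ẋ)=(-0.232516, -1.592610) → end (x,ẋ)=(-1.346446, -5.993262)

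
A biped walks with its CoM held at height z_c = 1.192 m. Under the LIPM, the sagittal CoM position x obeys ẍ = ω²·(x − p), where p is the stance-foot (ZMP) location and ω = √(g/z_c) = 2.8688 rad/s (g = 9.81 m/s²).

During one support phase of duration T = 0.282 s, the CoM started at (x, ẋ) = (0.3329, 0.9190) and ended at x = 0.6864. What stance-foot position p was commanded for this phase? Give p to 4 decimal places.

ωT = 2.8688·0.282 = 0.809002; cosh(ωT) = 1.345484, sinh(ωT) = 0.900181
x(T) = p + (x₀−p)·cosh(ωT) + (ẋ₀/ω)·sinh(ωT) ⇒ p·(1 − cosh) = x(T) − x₀·cosh − (ẋ₀/ω)·sinh
numerator   = 0.6864 − (0.3329)·1.345484 − (0.9190/2.8688)·0.900181 = -0.049878
denominator = 1 − 1.345484 = -0.345484
p = -0.049878 / -0.345484 = 0.1444

p = 0.1444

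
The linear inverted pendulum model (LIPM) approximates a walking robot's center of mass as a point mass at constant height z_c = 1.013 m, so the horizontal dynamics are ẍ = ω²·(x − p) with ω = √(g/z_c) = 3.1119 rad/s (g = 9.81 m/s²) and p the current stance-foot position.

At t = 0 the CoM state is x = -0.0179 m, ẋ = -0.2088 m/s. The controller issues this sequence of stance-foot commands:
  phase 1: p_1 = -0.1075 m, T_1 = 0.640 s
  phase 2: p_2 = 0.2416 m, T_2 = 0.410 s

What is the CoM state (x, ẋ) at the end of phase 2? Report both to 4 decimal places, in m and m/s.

phase 1: p=-0.1075, T=0.640, ωT=1.991616, cosh=3.731920, sinh=3.595445; start (x,ẋ)=(-0.017900, -0.208800) → end (x,ẋ)=(-0.014365, 0.223280)
phase 2: p=0.2416, T=0.410, ωT=1.275879, cosh=1.930517, sinh=1.651332; start (x,ẋ)=(-0.014365, 0.223280) → end (x,ẋ)=(-0.134060, -0.884300)

x = -0.1341, ẋ = -0.8843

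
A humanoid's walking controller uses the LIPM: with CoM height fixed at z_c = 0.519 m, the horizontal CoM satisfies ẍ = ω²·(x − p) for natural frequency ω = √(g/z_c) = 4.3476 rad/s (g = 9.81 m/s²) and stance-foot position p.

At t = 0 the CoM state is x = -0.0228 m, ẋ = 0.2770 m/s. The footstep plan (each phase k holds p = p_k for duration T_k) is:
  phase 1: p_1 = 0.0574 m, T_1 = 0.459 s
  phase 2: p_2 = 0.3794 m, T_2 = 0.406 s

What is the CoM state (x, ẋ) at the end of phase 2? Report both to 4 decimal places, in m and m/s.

phase 1: p=0.0574, T=0.459, ωT=1.995548, cosh=3.746088, sinh=3.610148; start (x,ẋ)=(-0.022800, 0.277000) → end (x,ẋ)=(-0.013022, -0.221111)
phase 2: p=0.3794, T=0.406, ωT=1.765126, cosh=3.006736, sinh=2.835570; start (x,ẋ)=(-0.013022, -0.221111) → end (x,ẋ)=(-0.944721, -5.502569)

x = -0.9447, ẋ = -5.5026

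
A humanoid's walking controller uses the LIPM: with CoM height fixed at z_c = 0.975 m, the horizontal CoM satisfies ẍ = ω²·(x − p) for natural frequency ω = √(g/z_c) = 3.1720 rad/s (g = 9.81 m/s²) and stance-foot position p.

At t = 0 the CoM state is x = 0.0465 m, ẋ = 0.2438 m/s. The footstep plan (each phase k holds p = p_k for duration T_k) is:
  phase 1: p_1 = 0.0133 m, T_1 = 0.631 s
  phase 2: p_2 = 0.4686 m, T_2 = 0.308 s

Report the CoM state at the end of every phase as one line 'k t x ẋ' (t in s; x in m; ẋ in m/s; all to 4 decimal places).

phase 1: p=0.0133, T=0.631, ωT=2.001532, cosh=3.767756, sinh=3.632628; start (x,ẋ)=(0.046500, 0.243800) → end (x,ẋ)=(0.417593, 1.301133)
phase 2: p=0.4686, T=0.308, ωT=0.976976, cosh=1.516429, sinh=1.139982; start (x,ẋ)=(0.417593, 1.301133) → end (x,ẋ)=(0.858865, 1.788635)

1 0.6310 0.4176 1.3011
2 0.9390 0.8589 1.7886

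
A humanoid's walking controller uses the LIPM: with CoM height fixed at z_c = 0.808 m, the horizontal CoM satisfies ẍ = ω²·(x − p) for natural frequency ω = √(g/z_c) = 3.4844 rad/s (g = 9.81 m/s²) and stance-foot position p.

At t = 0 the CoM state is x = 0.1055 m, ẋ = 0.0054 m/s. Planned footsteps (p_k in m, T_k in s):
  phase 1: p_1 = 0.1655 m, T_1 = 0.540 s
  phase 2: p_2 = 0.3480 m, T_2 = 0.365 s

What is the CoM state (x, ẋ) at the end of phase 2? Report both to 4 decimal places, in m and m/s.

x = -0.6887, ẋ = -3.4249

phase 1: p=0.1655, T=0.540, ωT=1.881576, cosh=3.358096, sinh=3.205746; start (x,ẋ)=(0.105500, 0.005400) → end (x,ẋ)=(-0.031018, -0.652072)
phase 2: p=0.3480, T=0.365, ωT=1.271806, cosh=1.923807, sinh=1.643482; start (x,ẋ)=(-0.031018, -0.652072) → end (x,ẋ)=(-0.688719, -3.424924)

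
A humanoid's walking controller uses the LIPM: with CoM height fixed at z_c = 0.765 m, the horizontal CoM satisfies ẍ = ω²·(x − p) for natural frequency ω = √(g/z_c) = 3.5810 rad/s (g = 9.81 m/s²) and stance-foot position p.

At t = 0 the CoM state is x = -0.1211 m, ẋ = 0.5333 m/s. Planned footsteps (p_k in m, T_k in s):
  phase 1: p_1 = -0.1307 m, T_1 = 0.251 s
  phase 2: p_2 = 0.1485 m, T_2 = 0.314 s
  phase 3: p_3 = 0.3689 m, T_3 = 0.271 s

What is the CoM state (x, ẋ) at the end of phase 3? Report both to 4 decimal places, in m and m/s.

x = 0.4635, ẋ = 0.7859

phase 1: p=-0.1307, T=0.251, ωT=0.898831, cosh=1.431887, sinh=1.024842; start (x,ẋ)=(-0.121100, 0.533300) → end (x,ẋ)=(0.035671, 0.798857)
phase 2: p=0.1485, T=0.314, ωT=1.124434, cosh=1.701655, sinh=1.376819; start (x,ẋ)=(0.035671, 0.798857) → end (x,ẋ)=(0.263647, 0.803087)
phase 3: p=0.3689, T=0.271, ωT=0.970451, cosh=1.509023, sinh=1.130111; start (x,ẋ)=(0.263647, 0.803087) → end (x,ẋ)=(0.463513, 0.785925)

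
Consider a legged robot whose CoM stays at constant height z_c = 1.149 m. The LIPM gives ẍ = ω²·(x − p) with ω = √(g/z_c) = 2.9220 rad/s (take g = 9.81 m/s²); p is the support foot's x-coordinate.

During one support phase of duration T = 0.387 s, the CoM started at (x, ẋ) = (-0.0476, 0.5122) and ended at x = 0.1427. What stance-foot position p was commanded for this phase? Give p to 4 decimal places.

p = 0.0269

ωT = 2.9220·0.387 = 1.130814; cosh(ωT) = 1.710474, sinh(ωT) = 1.387703
x(T) = p + (x₀−p)·cosh(ωT) + (ẋ₀/ω)·sinh(ωT) ⇒ p·(1 − cosh) = x(T) − x₀·cosh − (ẋ₀/ω)·sinh
numerator   = 0.1427 − (-0.0476)·1.710474 − (0.5122/2.9220)·1.387703 = -0.019133
denominator = 1 − 1.710474 = -0.710474
p = -0.019133 / -0.710474 = 0.0269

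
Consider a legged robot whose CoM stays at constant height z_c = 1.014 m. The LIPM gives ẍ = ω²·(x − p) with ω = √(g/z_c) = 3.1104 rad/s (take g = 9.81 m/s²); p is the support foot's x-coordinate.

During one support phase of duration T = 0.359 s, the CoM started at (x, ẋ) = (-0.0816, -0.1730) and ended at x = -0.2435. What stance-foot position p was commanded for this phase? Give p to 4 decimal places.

ωT = 3.1104·0.359 = 1.116634; cosh(ωT) = 1.690967, sinh(ωT) = 1.363587
x(T) = p + (x₀−p)·cosh(ωT) + (ẋ₀/ω)·sinh(ωT) ⇒ p·(1 − cosh) = x(T) − x₀·cosh − (ẋ₀/ω)·sinh
numerator   = -0.2435 − (-0.0816)·1.690967 − (-0.1730/3.1104)·1.363587 = -0.029675
denominator = 1 − 1.690967 = -0.690967
p = -0.029675 / -0.690967 = 0.0429

p = 0.0429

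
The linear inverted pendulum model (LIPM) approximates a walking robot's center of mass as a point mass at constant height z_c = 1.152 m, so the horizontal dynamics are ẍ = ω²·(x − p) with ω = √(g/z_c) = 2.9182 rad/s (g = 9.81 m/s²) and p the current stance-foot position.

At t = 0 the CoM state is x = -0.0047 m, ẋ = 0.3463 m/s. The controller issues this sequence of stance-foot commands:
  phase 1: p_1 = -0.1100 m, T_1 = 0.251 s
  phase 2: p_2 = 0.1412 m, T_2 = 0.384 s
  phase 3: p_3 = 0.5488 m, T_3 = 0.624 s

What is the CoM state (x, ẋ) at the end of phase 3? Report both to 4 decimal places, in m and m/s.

phase 1: p=-0.1100, T=0.251, ωT=0.732468, cosh=1.280465, sinh=0.799744; start (x,ẋ)=(-0.004700, 0.346300) → end (x,ẋ)=(0.119738, 0.689175)
phase 2: p=0.1412, T=0.384, ωT=1.120589, cosh=1.696374, sinh=1.370286; start (x,ẋ)=(0.119738, 0.689175) → end (x,ẋ)=(0.428405, 1.083276)
phase 3: p=0.5488, T=0.624, ωT=1.820957, cosh=3.169819, sinh=3.007948; start (x,ẋ)=(0.428405, 1.083276) → end (x,ẋ)=(1.283762, 2.376988)

x = 1.2838, ẋ = 2.3770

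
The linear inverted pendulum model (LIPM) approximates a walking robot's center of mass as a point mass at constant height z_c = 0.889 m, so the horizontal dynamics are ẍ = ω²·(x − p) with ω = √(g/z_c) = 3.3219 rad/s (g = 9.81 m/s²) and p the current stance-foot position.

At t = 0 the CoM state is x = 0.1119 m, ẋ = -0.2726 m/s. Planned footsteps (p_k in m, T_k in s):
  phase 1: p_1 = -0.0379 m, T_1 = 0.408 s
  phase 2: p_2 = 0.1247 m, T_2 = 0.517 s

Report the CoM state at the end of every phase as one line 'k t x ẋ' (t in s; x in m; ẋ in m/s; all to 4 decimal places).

phase 1: p=-0.0379, T=0.408, ωT=1.355335, cosh=2.067961, sinh=1.810100; start (x,ẋ)=(0.111900, -0.272600) → end (x,ẋ)=(0.123341, 0.337017)
phase 2: p=0.1247, T=0.517, ωT=1.717422, cosh=2.874840, sinh=2.695312; start (x,ẋ)=(0.123341, 0.337017) → end (x,ẋ)=(0.394241, 0.956702)

1 0.4080 0.1233 0.3370
2 0.9250 0.3942 0.9567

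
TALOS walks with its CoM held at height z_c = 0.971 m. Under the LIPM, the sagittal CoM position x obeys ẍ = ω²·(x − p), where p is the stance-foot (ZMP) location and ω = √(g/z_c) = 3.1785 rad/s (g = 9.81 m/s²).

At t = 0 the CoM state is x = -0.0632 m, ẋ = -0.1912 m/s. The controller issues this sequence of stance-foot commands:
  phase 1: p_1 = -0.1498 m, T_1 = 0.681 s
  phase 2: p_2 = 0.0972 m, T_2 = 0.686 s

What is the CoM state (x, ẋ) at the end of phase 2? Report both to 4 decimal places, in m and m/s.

phase 1: p=-0.1498, T=0.681, ωT=2.164559, cosh=4.412778, sinh=4.297977; start (x,ẋ)=(-0.063200, -0.191200) → end (x,ẋ)=(-0.026195, 0.339330)
phase 2: p=0.0972, T=0.686, ωT=2.180451, cosh=4.481644, sinh=4.368653; start (x,ẋ)=(-0.026195, 0.339330) → end (x,ẋ)=(0.010577, -0.192673)

x = 0.0106, ẋ = -0.1927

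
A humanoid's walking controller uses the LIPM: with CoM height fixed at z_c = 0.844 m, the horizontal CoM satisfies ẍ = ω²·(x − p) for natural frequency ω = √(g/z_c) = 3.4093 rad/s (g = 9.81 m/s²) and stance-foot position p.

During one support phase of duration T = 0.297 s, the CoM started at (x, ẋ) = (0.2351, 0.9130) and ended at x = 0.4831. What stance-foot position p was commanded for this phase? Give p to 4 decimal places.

ωT = 3.4093·0.297 = 1.012562; cosh(ωT) = 1.557966, sinh(ωT) = 1.194679
x(T) = p + (x₀−p)·cosh(ωT) + (ẋ₀/ω)·sinh(ωT) ⇒ p·(1 − cosh) = x(T) − x₀·cosh − (ẋ₀/ω)·sinh
numerator   = 0.4831 − (0.2351)·1.557966 − (0.9130/3.4093)·1.194679 = -0.203109
denominator = 1 − 1.557966 = -0.557966
p = -0.203109 / -0.557966 = 0.3640

p = 0.3640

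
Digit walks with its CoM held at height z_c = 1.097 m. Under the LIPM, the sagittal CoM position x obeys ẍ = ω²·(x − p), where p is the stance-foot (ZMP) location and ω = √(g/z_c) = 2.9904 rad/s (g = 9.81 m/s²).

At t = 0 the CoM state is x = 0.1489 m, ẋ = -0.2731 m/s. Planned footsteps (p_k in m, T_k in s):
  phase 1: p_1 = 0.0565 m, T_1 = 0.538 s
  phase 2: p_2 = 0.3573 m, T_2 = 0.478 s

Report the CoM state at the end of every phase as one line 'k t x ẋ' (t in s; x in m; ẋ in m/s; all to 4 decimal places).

1 0.5380 0.0776 -0.0469
2 1.0160 -0.2912 -1.7502

phase 1: p=0.0565, T=0.538, ωT=1.608835, cosh=2.598554, sinh=2.398433; start (x,ẋ)=(0.148900, -0.273100) → end (x,ẋ)=(0.077568, -0.046947)
phase 2: p=0.3573, T=0.478, ωT=1.429411, cosh=2.207845, sinh=1.968395; start (x,ẋ)=(0.077568, -0.046947) → end (x,ẋ)=(-0.291207, -1.750234)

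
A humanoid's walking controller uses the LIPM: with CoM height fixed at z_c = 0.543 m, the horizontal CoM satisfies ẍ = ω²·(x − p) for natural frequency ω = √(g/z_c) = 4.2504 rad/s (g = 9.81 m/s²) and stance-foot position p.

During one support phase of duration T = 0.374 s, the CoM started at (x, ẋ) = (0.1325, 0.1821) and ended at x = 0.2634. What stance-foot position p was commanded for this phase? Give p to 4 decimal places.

p = 0.1130

ωT = 4.2504·0.374 = 1.589650; cosh(ωT) = 2.553014, sinh(ωT) = 2.349017
x(T) = p + (x₀−p)·cosh(ωT) + (ẋ₀/ω)·sinh(ωT) ⇒ p·(1 − cosh) = x(T) − x₀·cosh − (ẋ₀/ω)·sinh
numerator   = 0.2634 − (0.1325)·2.553014 − (0.1821/4.2504)·2.349017 = -0.175513
denominator = 1 − 2.553014 = -1.553014
p = -0.175513 / -1.553014 = 0.1130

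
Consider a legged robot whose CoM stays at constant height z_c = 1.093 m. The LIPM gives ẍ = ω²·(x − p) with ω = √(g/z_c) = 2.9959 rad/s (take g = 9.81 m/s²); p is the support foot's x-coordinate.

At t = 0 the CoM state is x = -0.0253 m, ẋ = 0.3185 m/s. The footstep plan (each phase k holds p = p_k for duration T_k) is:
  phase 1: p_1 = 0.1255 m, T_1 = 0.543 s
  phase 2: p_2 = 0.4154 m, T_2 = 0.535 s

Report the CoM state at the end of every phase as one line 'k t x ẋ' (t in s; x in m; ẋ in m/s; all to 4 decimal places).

1 0.5430 -0.0129 -0.2633
2 1.0780 -0.9009 -3.7382

phase 1: p=0.1255, T=0.543, ωT=1.626774, cosh=2.641999, sinh=2.445436; start (x,ẋ)=(-0.025300, 0.318500) → end (x,ẋ)=(-0.012934, -0.263327)
phase 2: p=0.4154, T=0.535, ωT=1.602807, cosh=2.584142, sinh=2.382811; start (x,ẋ)=(-0.012934, -0.263327) → end (x,ẋ)=(-0.900915, -3.738208)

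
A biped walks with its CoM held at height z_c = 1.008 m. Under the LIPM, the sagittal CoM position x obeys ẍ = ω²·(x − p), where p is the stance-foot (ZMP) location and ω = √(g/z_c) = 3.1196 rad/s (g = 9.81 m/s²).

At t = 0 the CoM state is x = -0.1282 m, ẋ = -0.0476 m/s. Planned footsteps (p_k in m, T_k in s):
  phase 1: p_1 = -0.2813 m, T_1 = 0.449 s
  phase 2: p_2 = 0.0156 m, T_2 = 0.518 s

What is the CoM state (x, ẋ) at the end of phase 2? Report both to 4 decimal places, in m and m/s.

x = 0.6507, ẋ = 2.1395

phase 1: p=-0.2813, T=0.449, ωT=1.400700, cosh=2.152233, sinh=1.905808; start (x,ẋ)=(-0.128200, -0.047600) → end (x,ẋ)=(0.019127, 0.807788)
phase 2: p=0.0156, T=0.518, ωT=1.615953, cosh=2.615691, sinh=2.416990; start (x,ẋ)=(0.019127, 0.807788) → end (x,ẋ)=(0.650681, 2.139521)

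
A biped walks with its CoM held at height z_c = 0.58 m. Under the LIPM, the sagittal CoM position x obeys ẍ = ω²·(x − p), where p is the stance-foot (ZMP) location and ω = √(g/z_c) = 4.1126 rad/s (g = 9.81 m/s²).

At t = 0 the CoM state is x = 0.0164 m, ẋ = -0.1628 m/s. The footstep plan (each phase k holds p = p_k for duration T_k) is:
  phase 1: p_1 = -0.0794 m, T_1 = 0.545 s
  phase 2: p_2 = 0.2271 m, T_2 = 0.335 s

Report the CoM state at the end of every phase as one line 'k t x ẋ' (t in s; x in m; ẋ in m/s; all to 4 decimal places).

1 0.5450 0.1922 1.0577
2 0.8800 0.6310 1.9640

phase 1: p=-0.0794, T=0.545, ωT=2.241367, cosh=4.756247, sinh=4.649934; start (x,ẋ)=(0.016400, -0.162800) → end (x,ẋ)=(0.192178, 1.057697)
phase 2: p=0.2271, T=0.335, ωT=1.377721, cosh=2.109003, sinh=1.856850; start (x,ẋ)=(0.192178, 1.057697) → end (x,ẋ)=(0.631002, 1.964002)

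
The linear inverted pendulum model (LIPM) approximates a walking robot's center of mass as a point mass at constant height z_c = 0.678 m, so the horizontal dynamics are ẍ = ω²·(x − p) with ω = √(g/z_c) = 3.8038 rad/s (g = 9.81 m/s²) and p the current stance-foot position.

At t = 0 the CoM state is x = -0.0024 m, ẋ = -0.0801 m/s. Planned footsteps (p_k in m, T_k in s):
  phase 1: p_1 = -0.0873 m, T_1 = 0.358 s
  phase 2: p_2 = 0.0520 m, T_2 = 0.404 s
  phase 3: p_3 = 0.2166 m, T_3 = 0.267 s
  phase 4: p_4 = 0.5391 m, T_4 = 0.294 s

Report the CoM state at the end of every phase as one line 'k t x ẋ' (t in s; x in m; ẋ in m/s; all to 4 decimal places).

phase 1: p=-0.0873, T=0.358, ωT=1.361760, cosh=2.079634, sinh=1.823424; start (x,ẋ)=(-0.002400, -0.080100) → end (x,ẋ)=(0.050863, 0.422283)
phase 2: p=0.0520, T=0.404, ωT=1.536735, cosh=2.432234, sinh=2.217152; start (x,ẋ)=(0.050863, 0.422283) → end (x,ẋ)=(0.295375, 1.017505)
phase 3: p=0.2166, T=0.267, ωT=1.015615, cosh=1.561620, sinh=1.199440; start (x,ẋ)=(0.295375, 1.017505) → end (x,ẋ)=(0.660463, 1.948362)
phase 4: p=0.5391, T=0.294, ωT=1.118317, cosh=1.693265, sinh=1.366436; start (x,ẋ)=(0.660463, 1.948362) → end (x,ẋ)=(1.444509, 3.929898)

1 0.3580 0.0509 0.4223
2 0.7620 0.2954 1.0175
3 1.0290 0.6605 1.9484
4 1.3230 1.4445 3.9299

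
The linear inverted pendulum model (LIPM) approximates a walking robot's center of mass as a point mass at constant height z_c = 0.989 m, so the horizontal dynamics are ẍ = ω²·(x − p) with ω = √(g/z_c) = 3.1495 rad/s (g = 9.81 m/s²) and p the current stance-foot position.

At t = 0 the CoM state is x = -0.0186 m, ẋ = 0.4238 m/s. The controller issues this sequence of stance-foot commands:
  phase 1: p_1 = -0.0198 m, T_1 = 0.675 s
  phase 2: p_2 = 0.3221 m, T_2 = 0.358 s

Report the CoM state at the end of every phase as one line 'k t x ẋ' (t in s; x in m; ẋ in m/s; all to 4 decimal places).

phase 1: p=-0.0198, T=0.675, ωT=2.125913, cosh=4.249933, sinh=4.130609; start (x,ẋ)=(-0.018600, 0.423800) → end (x,ẋ)=(0.541119, 1.816733)
phase 2: p=0.3221, T=0.358, ωT=1.127521, cosh=1.705913, sinh=1.382078; start (x,ẋ)=(0.541119, 1.816733) → end (x,ẋ)=(1.492954, 4.052547)

1 0.6750 0.5411 1.8167
2 1.0330 1.4930 4.0525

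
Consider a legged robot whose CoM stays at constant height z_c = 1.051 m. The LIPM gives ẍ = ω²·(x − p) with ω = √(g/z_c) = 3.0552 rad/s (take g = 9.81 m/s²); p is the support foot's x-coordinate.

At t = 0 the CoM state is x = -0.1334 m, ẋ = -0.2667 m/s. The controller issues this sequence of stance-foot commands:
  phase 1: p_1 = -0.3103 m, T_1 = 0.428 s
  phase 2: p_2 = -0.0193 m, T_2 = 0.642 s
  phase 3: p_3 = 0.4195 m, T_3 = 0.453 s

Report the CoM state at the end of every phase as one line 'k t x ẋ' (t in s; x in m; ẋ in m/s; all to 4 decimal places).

1 0.4280 -0.1089 0.3970
2 1.0700 0.1085 0.4849
3 1.5230 0.0569 -0.7482

phase 1: p=-0.3103, T=0.428, ωT=1.307626, cosh=1.983923, sinh=1.713461; start (x,ẋ)=(-0.133400, -0.266700) → end (x,ẋ)=(-0.108919, 0.396953)
phase 2: p=-0.0193, T=0.642, ωT=1.961438, cosh=3.625101, sinh=3.484445; start (x,ẋ)=(-0.108919, 0.396953) → end (x,ẋ)=(0.108548, 0.484946)
phase 3: p=0.4195, T=0.453, ωT=1.384006, cosh=2.120714, sinh=1.870141; start (x,ẋ)=(0.108548, 0.484946) → end (x,ẋ)=(0.056903, -0.748243)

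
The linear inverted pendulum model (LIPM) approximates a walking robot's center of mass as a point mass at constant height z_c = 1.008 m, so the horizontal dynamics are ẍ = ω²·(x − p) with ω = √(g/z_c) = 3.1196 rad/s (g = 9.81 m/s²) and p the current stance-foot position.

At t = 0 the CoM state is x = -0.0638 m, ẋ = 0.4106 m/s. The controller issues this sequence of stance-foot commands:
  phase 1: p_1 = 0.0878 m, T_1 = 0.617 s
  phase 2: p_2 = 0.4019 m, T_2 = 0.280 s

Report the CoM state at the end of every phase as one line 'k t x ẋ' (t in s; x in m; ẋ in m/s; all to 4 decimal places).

phase 1: p=0.0878, T=0.617, ωT=1.924793, cosh=3.499819, sinh=3.353913; start (x,ẋ)=(-0.063800, 0.410600) → end (x,ẋ)=(-0.001332, -0.149145)
phase 2: p=0.4019, T=0.280, ωT=0.873488, cosh=1.406372, sinh=0.988879; start (x,ẋ)=(-0.001332, -0.149145) → end (x,ẋ)=(-0.212472, -1.453688)

1 0.6170 -0.0013 -0.1491
2 0.8970 -0.2125 -1.4537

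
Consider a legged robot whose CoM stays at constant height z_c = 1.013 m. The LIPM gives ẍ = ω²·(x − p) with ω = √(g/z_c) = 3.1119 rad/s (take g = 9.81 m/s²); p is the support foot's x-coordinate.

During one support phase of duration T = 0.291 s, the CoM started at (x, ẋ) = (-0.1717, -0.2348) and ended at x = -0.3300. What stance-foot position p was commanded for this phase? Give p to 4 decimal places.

p = 0.0112

ωT = 3.1119·0.291 = 0.905563; cosh(ωT) = 1.438819, sinh(ωT) = 1.034505
x(T) = p + (x₀−p)·cosh(ωT) + (ẋ₀/ω)·sinh(ωT) ⇒ p·(1 − cosh) = x(T) − x₀·cosh − (ẋ₀/ω)·sinh
numerator   = -0.3300 − (-0.1717)·1.438819 − (-0.2348/3.1119)·1.034505 = -0.004899
denominator = 1 − 1.438819 = -0.438819
p = -0.004899 / -0.438819 = 0.0112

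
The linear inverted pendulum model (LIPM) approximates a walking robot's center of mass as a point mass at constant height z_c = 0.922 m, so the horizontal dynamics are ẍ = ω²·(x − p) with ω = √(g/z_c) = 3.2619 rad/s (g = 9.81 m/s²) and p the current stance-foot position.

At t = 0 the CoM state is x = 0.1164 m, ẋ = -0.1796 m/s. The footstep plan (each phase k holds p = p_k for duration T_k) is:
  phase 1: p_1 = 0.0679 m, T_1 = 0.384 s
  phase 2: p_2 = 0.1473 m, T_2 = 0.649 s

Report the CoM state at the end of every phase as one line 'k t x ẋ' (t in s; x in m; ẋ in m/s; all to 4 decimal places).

phase 1: p=0.0679, T=0.384, ωT=1.252570, cosh=1.892546, sinh=1.606777; start (x,ẋ)=(0.116400, -0.179600) → end (x,ẋ)=(0.071219, -0.085706)
phase 2: p=0.1473, T=0.649, ωT=2.116973, cosh=4.213177, sinh=4.092781; start (x,ẋ)=(0.071219, -0.085706) → end (x,ẋ)=(-0.280778, -1.376787)

1 0.3840 0.0712 -0.0857
2 1.0330 -0.2808 -1.3768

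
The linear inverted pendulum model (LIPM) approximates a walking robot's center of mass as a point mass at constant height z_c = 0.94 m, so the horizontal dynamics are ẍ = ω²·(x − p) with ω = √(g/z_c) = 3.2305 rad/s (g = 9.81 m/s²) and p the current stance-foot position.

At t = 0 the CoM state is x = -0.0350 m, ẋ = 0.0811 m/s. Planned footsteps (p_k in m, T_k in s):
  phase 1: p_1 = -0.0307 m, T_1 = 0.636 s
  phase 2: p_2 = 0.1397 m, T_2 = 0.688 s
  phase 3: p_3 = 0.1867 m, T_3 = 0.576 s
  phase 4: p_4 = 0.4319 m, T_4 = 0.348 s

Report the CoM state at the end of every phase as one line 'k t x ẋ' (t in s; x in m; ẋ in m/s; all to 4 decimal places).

1 0.6360 0.0486 0.2683
2 1.3240 0.0931 -0.0895
3 1.9000 -0.2083 -1.2430
4 2.2480 -1.1869 -4.9614

phase 1: p=-0.0307, T=0.636, ωT=2.054598, cosh=3.965922, sinh=3.837778; start (x,ẋ)=(-0.035000, 0.081100) → end (x,ẋ)=(0.048592, 0.268325)
phase 2: p=0.1397, T=0.688, ωT=2.222584, cosh=4.669741, sinh=4.561412; start (x,ẋ)=(0.048592, 0.268325) → end (x,ẋ)=(0.093120, -0.089527)
phase 3: p=0.1867, T=0.576, ωT=1.860768, cosh=3.292113, sinh=3.136559; start (x,ẋ)=(0.093120, -0.089527) → end (x,ẋ)=(-0.208301, -1.242952)
phase 4: p=0.4319, T=0.348, ωT=1.124214, cosh=1.701352, sinh=1.376445; start (x,ẋ)=(-0.208301, -1.242952) → end (x,ẋ)=(-1.186902, -4.961420)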